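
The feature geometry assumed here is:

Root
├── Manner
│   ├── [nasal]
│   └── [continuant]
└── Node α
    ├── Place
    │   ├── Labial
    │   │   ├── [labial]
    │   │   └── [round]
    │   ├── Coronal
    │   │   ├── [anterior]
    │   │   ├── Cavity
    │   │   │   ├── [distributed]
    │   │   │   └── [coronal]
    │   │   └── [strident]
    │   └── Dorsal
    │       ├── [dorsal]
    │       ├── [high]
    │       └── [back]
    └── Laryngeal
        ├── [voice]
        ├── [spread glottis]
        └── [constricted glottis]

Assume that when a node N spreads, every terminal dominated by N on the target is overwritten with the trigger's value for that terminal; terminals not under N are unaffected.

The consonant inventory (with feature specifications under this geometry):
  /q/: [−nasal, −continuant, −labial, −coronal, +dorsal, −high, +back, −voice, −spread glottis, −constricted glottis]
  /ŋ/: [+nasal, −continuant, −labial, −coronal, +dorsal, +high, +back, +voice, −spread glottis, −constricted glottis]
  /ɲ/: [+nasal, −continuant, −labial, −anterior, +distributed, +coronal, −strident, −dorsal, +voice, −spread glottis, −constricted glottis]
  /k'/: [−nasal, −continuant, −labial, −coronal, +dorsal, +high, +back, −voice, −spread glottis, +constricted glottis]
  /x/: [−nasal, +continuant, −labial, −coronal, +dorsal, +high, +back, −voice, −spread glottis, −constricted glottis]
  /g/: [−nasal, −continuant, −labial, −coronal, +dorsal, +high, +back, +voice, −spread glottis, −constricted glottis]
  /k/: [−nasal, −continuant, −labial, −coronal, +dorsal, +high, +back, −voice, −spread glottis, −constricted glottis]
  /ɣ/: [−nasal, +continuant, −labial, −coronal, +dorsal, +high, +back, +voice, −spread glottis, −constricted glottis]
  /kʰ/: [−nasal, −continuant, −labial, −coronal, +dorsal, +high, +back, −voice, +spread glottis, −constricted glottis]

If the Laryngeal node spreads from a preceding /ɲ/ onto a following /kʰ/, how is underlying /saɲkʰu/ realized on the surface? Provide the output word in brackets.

The Laryngeal node dominates the terminals [voice], [spread glottis], [constricted glottis].
Spreading Laryngeal from /ɲ/ onto /kʰ/ replaces those values with /ɲ/'s: [+voice], [−spread glottis], [−constricted glottis]. Features outside Laryngeal ([nasal], [continuant], [labial], …) stay as in /kʰ/.
Among the inventory, only /g/ has exactly this specification, giving the surface form [saɲgu].

[saɲgu]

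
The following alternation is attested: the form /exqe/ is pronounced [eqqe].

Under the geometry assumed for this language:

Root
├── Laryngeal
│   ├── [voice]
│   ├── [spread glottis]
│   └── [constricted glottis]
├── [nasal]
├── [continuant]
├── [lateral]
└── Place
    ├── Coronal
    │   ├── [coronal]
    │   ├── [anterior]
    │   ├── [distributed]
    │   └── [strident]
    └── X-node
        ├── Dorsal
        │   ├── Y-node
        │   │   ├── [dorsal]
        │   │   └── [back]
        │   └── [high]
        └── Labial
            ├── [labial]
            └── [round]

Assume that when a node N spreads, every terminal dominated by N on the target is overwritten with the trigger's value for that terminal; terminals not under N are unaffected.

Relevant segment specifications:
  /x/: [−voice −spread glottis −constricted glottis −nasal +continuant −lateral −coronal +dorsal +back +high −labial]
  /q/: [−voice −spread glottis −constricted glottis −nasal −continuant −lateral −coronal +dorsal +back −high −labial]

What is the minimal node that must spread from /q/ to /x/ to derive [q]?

Feature comparison: [continuant], [high] differ between /x/ and [q]; the remaining terminals match.
In this geometry the lowest node dominating all of them is Root: every daughter of Root dominates only a proper subset, so no lower node suffices.
If Root spreads, every terminal under it takes /q/'s value, producing [q] as observed.

Root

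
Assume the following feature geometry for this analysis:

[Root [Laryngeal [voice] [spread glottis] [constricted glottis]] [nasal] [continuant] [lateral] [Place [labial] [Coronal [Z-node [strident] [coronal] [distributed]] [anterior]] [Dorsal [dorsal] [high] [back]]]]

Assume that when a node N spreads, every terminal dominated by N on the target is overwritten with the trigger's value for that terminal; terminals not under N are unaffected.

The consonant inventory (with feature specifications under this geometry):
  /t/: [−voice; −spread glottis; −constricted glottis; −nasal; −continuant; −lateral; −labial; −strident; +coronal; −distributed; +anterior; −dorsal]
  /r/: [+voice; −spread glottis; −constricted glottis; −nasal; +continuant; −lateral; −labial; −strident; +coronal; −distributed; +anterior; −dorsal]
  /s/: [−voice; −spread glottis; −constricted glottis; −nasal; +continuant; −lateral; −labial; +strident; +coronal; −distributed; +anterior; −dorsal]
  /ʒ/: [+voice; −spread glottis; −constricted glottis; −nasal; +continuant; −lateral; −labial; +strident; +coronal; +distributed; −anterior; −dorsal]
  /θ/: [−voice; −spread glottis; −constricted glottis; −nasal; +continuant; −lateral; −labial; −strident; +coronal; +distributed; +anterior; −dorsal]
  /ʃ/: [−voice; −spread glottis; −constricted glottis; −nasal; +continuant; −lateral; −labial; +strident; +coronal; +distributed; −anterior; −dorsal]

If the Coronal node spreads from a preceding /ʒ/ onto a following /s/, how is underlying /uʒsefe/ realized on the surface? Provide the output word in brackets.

[uʒʃefe]

Coronal immediately or transitively dominates [strident], [coronal], [distributed], [anterior].
Spreading Coronal from /ʒ/ onto /s/ replaces those values with /ʒ/'s: [+strident], [+coronal], [+distributed], [−anterior]. Features outside Coronal ([voice], [spread glottis], [constricted glottis], …) stay as in /s/.
Among the inventory, only /ʃ/ has exactly this specification, giving the surface form [uʒʃefe].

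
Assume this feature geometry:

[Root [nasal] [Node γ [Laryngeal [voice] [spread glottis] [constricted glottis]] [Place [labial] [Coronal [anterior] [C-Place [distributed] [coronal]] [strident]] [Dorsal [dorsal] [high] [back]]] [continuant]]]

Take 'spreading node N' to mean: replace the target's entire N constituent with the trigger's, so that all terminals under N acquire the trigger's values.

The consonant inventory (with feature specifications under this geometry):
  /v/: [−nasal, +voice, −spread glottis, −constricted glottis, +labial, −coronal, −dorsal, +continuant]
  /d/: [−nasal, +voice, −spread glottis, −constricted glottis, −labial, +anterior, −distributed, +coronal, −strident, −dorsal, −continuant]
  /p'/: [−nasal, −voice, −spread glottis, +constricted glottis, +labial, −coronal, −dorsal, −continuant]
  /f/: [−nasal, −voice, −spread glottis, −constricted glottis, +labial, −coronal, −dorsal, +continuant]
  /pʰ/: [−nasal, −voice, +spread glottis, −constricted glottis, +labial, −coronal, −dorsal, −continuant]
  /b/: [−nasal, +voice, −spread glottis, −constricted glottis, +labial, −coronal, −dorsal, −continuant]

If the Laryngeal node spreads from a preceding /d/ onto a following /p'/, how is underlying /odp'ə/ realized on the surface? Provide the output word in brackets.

[odbə]

The Laryngeal node dominates the terminals [voice], [spread glottis], [constricted glottis].
After delinking /p'/'s Laryngeal and linking /d/'s, the affected terminals become [+voice], [−spread glottis], [−constricted glottis]; [nasal], [labial], [coronal], … (outside Laryngeal) are retained from /p'/.
This feature bundle is that of [b], so /odp'ə/ surfaces as [odbə].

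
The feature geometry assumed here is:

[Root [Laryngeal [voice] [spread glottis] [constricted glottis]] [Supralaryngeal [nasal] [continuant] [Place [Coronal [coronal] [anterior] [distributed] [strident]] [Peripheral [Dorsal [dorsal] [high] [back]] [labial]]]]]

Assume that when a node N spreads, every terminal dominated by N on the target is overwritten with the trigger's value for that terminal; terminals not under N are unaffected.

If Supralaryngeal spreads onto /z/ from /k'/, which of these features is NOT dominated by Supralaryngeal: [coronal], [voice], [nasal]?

Under this geometry, Supralaryngeal contains [nasal], [continuant], [coronal], [anterior], [distributed], [strident], [dorsal], [high], [back], [labial].
Spreading Supralaryngeal replaces [coronal], [nasal] with the trigger's values, since each sits inside the Supralaryngeal constituent.
But [voice] is a dependent of Laryngeal, outside Supralaryngeal; it is therefore untouched by the spreading.

[voice]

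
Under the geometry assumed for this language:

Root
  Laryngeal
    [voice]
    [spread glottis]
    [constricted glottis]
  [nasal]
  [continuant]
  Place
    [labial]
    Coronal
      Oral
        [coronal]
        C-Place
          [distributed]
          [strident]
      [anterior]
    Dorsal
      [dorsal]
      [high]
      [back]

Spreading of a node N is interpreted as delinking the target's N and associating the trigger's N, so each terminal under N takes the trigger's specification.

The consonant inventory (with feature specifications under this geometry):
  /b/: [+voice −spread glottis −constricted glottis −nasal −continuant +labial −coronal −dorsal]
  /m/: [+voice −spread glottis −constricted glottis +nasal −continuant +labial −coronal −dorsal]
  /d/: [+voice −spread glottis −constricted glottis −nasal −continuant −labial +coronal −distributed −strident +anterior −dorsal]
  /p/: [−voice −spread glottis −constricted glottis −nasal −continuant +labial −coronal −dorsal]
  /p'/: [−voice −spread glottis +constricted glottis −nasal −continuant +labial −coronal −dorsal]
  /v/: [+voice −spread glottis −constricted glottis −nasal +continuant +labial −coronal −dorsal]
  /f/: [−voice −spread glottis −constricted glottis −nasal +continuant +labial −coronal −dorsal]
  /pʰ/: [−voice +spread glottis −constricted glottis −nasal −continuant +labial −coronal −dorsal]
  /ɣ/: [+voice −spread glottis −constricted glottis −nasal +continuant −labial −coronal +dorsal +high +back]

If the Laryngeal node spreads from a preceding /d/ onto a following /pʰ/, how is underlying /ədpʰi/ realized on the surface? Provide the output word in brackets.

[ədbi]

Terminals under Laryngeal in this geometry: [voice], [spread glottis], [constricted glottis].
After delinking /pʰ/'s Laryngeal and linking /d/'s, the affected terminals become [+voice], [−spread glottis], [−constricted glottis]; [nasal], [continuant], [labial], … (outside Laryngeal) are retained from /pʰ/.
The resulting bundle matches /b/ in the inventory; substituting it for /pʰ/ gives [ədbi].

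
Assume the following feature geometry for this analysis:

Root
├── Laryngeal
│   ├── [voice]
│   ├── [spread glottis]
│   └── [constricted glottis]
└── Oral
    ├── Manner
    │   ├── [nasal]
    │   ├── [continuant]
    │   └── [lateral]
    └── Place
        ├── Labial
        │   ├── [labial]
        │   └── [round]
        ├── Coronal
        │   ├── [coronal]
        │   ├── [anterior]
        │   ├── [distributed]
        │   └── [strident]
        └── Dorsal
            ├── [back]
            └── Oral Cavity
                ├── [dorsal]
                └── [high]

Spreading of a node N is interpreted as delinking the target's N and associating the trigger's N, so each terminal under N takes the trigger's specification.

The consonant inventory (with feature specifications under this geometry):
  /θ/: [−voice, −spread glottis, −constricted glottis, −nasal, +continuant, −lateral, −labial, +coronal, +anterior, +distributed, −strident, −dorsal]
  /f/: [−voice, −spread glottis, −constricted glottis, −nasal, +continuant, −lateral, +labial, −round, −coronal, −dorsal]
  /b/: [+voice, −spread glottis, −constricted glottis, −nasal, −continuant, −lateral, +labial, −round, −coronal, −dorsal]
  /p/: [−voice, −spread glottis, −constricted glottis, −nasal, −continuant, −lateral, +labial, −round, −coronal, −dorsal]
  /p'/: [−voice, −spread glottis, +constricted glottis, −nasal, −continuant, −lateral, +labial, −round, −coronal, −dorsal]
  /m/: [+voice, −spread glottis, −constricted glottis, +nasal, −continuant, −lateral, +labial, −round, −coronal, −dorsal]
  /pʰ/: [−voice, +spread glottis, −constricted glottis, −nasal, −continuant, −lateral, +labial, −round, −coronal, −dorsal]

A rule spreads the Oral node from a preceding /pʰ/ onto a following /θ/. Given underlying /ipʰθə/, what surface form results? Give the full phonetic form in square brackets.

[ipʰpə]

Terminals under Oral in this geometry: [nasal], [continuant], [lateral], [labial], [round], [coronal], [anterior], [distributed], [strident], [back], [dorsal], [high].
After delinking /θ/'s Oral and linking /pʰ/'s, the affected terminals become [−nasal], [−continuant], [−lateral], [+labial], [−round], [−coronal], [−dorsal]; [voice], [spread glottis], [constricted glottis] (outside Oral) are retained from /θ/.
Among the inventory, only /p/ has exactly this specification, giving the surface form [ipʰpə].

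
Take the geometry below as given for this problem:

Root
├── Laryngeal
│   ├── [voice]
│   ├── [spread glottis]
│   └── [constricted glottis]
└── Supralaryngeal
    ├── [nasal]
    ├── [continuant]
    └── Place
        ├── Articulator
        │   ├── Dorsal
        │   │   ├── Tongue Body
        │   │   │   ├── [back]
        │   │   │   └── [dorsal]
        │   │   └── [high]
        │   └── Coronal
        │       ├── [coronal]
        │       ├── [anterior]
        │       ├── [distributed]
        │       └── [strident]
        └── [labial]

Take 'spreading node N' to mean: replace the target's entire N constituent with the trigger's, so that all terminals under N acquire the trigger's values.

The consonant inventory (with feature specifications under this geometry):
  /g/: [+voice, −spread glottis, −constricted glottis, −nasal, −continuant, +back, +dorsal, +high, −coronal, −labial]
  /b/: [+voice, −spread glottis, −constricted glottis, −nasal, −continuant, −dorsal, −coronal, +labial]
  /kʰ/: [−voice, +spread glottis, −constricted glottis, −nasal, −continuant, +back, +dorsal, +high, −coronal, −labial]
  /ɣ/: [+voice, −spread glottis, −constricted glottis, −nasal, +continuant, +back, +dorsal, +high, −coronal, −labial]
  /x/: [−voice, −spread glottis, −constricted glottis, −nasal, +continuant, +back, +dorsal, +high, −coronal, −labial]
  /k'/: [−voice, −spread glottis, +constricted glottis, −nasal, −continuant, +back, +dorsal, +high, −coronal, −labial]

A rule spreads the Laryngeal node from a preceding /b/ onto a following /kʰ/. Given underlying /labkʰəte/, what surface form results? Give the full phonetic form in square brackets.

Laryngeal immediately or transitively dominates [voice], [spread glottis], [constricted glottis].
After delinking /kʰ/'s Laryngeal and linking /b/'s, the affected terminals become [+voice], [−spread glottis], [−constricted glottis]; [nasal], [continuant], [back], … (outside Laryngeal) are retained from /kʰ/.
The resulting bundle matches /g/ in the inventory; substituting it for /kʰ/ gives [labgəte].

[labgəte]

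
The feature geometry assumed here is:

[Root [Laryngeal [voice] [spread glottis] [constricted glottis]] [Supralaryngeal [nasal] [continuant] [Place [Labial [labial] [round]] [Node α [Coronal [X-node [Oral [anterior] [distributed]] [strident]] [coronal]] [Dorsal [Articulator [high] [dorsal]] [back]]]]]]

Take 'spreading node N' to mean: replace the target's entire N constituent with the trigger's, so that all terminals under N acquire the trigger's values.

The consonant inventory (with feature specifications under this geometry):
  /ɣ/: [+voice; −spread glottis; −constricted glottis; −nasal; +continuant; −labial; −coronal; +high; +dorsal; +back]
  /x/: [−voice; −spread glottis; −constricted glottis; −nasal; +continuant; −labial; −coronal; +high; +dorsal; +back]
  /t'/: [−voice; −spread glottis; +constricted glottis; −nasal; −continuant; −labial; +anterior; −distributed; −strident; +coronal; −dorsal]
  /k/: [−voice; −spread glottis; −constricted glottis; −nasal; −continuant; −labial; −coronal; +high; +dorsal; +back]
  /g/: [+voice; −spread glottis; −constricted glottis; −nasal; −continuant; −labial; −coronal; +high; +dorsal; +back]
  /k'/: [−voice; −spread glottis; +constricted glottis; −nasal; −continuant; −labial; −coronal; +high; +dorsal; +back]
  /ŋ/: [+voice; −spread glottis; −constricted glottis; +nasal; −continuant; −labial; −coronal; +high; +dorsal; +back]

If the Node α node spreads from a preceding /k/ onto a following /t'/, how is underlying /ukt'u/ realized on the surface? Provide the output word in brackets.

Node α immediately or transitively dominates [anterior], [distributed], [strident], [coronal], [high], [dorsal], [back].
The target acquires /k/'s values for everything under Node α — [−coronal], [+high], [+dorsal], [+back] — while keeping its own [voice], [spread glottis], [constricted glottis], ….
This feature bundle is that of [k'], so /ukt'u/ surfaces as [ukk'u].

[ukk'u]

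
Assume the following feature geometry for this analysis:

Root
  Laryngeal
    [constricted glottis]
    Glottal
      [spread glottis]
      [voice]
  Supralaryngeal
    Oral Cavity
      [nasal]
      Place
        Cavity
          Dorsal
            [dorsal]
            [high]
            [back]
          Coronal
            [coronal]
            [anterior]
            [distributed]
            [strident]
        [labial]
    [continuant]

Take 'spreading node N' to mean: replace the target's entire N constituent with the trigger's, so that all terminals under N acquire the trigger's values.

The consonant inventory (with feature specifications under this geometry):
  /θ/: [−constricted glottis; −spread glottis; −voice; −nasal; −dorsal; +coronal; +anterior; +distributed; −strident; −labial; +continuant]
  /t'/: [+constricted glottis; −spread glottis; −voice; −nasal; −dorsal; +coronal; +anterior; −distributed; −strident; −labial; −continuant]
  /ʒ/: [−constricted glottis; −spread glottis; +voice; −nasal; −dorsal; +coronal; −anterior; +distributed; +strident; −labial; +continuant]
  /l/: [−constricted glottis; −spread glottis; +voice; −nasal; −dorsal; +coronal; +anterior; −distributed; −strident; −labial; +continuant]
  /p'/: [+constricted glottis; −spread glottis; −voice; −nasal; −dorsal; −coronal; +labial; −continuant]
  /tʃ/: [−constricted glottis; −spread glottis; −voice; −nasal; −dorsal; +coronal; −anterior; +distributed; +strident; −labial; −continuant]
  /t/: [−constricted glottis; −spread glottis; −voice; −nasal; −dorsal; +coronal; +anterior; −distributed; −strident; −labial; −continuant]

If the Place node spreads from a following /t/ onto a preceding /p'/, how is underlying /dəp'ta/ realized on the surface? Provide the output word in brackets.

[dət'ta]

Terminals under Place in this geometry: [dorsal], [high], [back], [coronal], [anterior], [distributed], [strident], [labial].
After delinking /p'/'s Place and linking /t/'s, the affected terminals become [−dorsal], [+coronal], [+anterior], [−distributed], [−strident], [−labial]; [constricted glottis], [spread glottis], [voice], … (outside Place) are retained from /p'/.
This feature bundle is that of [t'], so /dəp'ta/ surfaces as [dət'ta].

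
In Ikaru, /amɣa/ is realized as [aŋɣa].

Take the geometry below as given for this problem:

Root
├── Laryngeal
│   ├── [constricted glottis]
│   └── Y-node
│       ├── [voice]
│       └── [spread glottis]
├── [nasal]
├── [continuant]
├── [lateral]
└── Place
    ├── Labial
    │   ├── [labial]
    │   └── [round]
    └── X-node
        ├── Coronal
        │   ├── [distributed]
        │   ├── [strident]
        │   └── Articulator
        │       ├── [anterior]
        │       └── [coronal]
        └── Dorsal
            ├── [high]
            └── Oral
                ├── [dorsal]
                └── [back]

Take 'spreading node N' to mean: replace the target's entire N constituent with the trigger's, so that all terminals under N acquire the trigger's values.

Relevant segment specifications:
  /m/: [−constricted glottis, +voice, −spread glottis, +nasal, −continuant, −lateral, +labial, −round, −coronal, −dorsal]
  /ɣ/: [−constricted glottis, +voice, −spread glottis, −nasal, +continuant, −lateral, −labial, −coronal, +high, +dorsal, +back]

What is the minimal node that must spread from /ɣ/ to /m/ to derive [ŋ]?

Feature comparison: [labial], [round], [dorsal], [high], [back] differ between /m/ and [ŋ]; the remaining terminals match.
The smallest constituent containing every changed terminal is Place — each of its daughters lacks at least one of the affected features.
If Place spreads, every terminal under it takes /ɣ/'s value, producing [ŋ] as observed.
Since [continuant], [nasal] are preserved even though /ɣ/ disagrees there, no node above Place spread.

Place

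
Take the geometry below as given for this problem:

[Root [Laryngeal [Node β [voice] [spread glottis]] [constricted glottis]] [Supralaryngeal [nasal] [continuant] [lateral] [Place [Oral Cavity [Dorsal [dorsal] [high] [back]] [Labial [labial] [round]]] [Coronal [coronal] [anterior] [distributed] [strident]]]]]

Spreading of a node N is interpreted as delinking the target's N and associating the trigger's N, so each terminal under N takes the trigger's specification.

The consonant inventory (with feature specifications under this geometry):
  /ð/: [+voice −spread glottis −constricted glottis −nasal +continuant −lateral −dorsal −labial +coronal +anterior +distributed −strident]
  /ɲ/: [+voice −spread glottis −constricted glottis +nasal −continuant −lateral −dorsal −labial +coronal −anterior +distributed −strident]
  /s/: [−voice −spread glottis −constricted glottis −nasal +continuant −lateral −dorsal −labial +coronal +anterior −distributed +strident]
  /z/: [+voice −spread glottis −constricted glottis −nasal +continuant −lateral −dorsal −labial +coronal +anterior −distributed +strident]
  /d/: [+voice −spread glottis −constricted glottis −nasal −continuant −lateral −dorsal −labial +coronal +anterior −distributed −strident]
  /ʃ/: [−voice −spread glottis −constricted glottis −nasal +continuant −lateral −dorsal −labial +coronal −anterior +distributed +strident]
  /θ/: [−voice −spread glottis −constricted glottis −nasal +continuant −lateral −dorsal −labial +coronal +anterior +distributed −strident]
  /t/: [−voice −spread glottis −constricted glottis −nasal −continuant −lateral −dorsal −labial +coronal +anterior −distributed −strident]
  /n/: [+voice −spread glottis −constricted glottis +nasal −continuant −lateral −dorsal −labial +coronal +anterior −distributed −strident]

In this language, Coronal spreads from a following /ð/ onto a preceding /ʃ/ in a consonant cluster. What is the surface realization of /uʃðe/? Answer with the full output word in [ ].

Coronal immediately or transitively dominates [coronal], [anterior], [distributed], [strident].
Spreading Coronal from /ð/ onto /ʃ/ replaces those values with /ð/'s: [+coronal], [+anterior], [+distributed], [−strident]. Features outside Coronal ([voice], [spread glottis], [constricted glottis], …) stay as in /ʃ/.
The resulting bundle matches /θ/ in the inventory; substituting it for /ʃ/ gives [uθðe].

[uθðe]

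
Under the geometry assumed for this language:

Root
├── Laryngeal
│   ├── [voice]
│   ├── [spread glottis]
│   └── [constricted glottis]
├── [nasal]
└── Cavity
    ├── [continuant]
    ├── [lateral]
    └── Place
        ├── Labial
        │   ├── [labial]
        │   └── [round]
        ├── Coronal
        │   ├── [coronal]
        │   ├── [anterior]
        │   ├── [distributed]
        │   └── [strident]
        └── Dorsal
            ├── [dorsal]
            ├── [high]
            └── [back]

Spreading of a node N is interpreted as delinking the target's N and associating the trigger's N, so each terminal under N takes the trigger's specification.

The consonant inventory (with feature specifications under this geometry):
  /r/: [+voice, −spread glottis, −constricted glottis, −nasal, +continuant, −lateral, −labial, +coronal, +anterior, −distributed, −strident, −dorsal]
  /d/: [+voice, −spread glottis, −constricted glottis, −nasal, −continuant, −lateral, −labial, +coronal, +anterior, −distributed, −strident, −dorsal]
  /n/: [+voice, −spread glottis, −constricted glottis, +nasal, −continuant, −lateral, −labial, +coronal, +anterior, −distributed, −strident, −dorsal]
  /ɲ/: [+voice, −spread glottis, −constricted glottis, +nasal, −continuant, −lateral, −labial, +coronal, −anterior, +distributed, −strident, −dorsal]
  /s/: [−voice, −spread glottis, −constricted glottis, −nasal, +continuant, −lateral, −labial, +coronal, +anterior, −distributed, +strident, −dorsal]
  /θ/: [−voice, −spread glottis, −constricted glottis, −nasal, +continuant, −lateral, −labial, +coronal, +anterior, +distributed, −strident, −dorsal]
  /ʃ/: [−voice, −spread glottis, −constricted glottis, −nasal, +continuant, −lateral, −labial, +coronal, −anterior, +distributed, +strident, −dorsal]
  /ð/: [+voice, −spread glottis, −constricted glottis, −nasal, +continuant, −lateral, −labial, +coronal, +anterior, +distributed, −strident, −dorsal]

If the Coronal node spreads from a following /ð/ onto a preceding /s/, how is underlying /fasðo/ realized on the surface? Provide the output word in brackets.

Coronal immediately or transitively dominates [coronal], [anterior], [distributed], [strident].
The target acquires /ð/'s values for everything under Coronal — [+coronal], [+anterior], [+distributed], [−strident] — while keeping its own [voice], [spread glottis], [constricted glottis], ….
Among the inventory, only /θ/ has exactly this specification, giving the surface form [faθðo].

[faθðo]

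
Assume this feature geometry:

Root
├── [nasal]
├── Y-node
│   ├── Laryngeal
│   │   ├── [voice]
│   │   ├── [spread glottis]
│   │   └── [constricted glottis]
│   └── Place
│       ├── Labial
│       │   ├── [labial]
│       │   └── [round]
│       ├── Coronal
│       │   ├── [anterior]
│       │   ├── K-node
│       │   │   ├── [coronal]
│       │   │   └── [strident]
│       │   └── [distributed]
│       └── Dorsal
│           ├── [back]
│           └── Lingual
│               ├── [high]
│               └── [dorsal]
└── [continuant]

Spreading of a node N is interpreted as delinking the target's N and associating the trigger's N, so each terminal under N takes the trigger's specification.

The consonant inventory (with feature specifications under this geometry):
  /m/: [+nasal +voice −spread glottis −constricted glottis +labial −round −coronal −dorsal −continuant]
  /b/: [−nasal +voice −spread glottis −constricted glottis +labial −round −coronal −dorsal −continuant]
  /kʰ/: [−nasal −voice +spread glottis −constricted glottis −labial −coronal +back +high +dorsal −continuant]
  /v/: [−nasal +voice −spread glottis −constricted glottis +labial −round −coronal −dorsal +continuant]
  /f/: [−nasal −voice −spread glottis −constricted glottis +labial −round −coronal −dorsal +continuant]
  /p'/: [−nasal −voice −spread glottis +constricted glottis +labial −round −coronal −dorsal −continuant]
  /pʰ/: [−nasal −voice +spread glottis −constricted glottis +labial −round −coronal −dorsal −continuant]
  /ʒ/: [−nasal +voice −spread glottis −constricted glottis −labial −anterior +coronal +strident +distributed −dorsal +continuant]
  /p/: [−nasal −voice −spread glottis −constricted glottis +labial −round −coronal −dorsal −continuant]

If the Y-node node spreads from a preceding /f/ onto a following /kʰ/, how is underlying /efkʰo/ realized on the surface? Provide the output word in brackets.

[efpo]

The Y-node node dominates the terminals [voice], [spread glottis], [constricted glottis], [labial], [round], [anterior], [coronal], [strident], [distributed], [back], [high], [dorsal].
After delinking /kʰ/'s Y-node and linking /f/'s, the affected terminals become [−voice], [−spread glottis], [−constricted glottis], [+labial], [−round], [−coronal], [−dorsal]; [nasal], [continuant] (outside Y-node) are retained from /kʰ/.
This feature bundle is that of [p], so /efkʰo/ surfaces as [efpo].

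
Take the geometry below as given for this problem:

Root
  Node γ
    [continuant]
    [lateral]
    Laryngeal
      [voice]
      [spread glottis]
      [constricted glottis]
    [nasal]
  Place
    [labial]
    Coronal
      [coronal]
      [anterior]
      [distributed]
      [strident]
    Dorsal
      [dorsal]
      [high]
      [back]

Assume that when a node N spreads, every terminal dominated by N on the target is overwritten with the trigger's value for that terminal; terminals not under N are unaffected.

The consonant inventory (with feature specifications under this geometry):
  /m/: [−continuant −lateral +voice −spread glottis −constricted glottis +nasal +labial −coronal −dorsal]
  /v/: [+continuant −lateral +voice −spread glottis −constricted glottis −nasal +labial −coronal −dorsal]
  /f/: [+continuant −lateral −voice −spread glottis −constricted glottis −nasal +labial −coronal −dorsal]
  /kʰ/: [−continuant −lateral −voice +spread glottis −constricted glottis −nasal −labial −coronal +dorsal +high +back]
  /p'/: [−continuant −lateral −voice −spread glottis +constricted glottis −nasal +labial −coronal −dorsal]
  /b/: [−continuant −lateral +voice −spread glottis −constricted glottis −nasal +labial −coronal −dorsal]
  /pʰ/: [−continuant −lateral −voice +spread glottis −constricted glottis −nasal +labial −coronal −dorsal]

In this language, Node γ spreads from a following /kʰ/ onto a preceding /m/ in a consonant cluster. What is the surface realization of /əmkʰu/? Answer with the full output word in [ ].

Terminals under Node γ in this geometry: [continuant], [lateral], [voice], [spread glottis], [constricted glottis], [nasal].
After delinking /m/'s Node γ and linking /kʰ/'s, the affected terminals become [−continuant], [−lateral], [−voice], [+spread glottis], [−constricted glottis], [−nasal]; [labial], [coronal], [dorsal] (outside Node γ) are retained from /m/.
The resulting bundle matches /pʰ/ in the inventory; substituting it for /m/ gives [əpʰkʰu].

[əpʰkʰu]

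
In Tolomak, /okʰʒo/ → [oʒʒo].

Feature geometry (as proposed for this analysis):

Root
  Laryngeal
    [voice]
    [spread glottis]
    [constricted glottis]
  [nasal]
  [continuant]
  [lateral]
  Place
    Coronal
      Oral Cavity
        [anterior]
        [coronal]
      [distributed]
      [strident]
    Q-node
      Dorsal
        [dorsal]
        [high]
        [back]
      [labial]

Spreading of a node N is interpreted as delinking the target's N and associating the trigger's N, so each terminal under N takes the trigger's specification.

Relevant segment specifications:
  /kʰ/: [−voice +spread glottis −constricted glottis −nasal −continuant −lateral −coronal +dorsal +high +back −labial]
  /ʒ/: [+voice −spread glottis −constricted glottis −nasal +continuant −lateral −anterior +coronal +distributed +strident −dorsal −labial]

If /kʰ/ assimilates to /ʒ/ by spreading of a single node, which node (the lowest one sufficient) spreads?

Root

Comparing /kʰ/ with its surface form [ʒ], the features that change are [voice], [spread glottis], [continuant], [coronal], [anterior], [distributed], [strident], [dorsal], [high], [back].
The smallest constituent containing every changed terminal is Root — each of its daughters lacks at least one of the affected features.
If Root spreads, every terminal under it takes /ʒ/'s value, producing [ʒ] as observed.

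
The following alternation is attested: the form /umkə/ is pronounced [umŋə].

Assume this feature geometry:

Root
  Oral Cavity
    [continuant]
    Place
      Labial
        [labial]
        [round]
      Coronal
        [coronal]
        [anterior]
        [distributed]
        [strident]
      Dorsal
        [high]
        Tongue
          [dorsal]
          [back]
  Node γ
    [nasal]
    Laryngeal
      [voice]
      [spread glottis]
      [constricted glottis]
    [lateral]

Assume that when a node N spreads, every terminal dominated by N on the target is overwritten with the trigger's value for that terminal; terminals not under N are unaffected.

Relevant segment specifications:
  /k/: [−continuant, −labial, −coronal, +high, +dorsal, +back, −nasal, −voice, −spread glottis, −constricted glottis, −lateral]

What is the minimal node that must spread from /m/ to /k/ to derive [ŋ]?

/k/ and [ŋ] differ in [voice], [nasal]; every other specified feature is identical.
These terminals are all dominated by Node γ, and no proper subconstituent of Node γ covers them all; Node γ is their lowest common ancestor.
If Node γ spreads, every terminal under it takes /m/'s value, producing [ŋ] as observed.
Had Root spread, [dorsal], [labial] would have taken /m/'s values; they stay as in /k/, confirming the spreading constituent is exactly Node γ.

Node γ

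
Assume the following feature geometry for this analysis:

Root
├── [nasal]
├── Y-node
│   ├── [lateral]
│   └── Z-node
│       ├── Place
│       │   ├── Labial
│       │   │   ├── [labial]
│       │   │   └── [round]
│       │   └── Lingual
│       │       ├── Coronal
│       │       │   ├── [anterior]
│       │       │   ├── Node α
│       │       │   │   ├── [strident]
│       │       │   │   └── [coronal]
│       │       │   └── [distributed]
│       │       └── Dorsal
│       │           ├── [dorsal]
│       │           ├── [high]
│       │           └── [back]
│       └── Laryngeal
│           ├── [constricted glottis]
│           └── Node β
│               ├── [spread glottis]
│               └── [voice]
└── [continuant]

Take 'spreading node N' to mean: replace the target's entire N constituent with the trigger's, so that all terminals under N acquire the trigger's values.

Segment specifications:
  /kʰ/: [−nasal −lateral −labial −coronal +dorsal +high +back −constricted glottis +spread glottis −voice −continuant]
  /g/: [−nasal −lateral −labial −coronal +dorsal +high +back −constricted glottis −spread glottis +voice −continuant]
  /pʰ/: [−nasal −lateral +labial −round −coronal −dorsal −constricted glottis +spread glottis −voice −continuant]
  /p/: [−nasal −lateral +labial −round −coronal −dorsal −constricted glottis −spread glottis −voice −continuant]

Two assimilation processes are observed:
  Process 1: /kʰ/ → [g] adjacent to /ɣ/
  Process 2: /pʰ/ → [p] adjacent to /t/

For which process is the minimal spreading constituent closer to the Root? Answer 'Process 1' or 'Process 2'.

Process 1 alters [voice], [spread glottis]; the lowest common ancestor is Node β (depth 4 from Root).
Process 2: the feature that changes is [spread glottis]; the minimal node is [spread glottis] (depth 5).
Depth 4 < depth 5; Process 1 involves the structurally higher constituent Node β.

Process 1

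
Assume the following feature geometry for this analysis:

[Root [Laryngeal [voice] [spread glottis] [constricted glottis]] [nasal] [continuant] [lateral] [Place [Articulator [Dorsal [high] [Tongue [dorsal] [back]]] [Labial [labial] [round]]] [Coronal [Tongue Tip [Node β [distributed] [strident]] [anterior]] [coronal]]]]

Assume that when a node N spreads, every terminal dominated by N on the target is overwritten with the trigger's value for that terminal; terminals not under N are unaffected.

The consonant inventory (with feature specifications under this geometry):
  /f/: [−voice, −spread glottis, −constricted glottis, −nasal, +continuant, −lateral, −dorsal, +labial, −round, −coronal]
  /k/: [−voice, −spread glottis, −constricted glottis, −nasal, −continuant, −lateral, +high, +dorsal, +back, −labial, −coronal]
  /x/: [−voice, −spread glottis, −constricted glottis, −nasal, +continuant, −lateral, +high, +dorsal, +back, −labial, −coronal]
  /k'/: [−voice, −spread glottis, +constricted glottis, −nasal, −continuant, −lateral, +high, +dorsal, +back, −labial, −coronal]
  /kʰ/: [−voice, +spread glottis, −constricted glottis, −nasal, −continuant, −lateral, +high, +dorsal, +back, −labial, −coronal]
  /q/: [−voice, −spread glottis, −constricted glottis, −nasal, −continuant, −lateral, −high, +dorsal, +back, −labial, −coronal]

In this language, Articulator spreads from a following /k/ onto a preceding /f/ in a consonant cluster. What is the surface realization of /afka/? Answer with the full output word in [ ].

Terminals under Articulator in this geometry: [high], [dorsal], [back], [labial], [round].
The target acquires /k/'s values for everything under Articulator — [+high], [+dorsal], [+back], [−labial] — while keeping its own [voice], [spread glottis], [constricted glottis], ….
Among the inventory, only /x/ has exactly this specification, giving the surface form [axka].

[axka]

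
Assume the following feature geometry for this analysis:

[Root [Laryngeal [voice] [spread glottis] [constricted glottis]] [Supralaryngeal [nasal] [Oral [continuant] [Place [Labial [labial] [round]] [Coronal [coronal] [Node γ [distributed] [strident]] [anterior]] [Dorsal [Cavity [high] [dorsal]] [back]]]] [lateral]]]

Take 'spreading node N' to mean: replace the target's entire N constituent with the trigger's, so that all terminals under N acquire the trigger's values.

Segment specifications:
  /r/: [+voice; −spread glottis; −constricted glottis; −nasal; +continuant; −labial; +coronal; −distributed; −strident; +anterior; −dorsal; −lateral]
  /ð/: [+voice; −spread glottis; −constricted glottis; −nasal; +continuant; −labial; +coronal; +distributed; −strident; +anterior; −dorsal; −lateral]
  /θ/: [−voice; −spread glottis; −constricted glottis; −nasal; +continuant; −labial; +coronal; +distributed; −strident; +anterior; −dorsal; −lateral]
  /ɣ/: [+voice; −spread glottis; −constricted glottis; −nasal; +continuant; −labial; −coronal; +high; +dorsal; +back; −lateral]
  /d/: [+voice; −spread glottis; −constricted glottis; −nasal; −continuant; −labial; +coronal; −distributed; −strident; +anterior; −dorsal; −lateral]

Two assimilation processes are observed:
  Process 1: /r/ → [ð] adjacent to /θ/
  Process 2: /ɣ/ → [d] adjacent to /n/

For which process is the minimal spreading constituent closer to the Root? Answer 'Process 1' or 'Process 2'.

In Process 1, [distributed] changes, so the minimal spreading node is [distributed] at depth 6.
Process 2 alters [continuant], [coronal], [anterior], [distributed], [strident], [dorsal], [high], [back]; the lowest common ancestor is Oral (depth 2 from Root).
Oral is closer to Root than [distributed], so Process 2 spreads the higher node.

Process 2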